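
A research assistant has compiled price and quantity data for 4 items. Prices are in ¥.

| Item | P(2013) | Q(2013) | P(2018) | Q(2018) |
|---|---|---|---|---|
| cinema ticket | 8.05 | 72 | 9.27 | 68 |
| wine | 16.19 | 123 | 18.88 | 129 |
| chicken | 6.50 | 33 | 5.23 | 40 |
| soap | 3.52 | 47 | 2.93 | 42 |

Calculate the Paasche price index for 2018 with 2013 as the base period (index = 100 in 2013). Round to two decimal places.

111.64

Paasche price index uses current-period quantities as weights.
ΣP(2018)·Q(2018) = 9.27×68 + 18.88×129 + 5.23×40 + 2.93×42 = 630.36 + 2435.52 + 209.2 + 123.06 = 3398.14
ΣP(2013)·Q(2018) = 8.05×68 + 16.19×129 + 6.50×40 + 3.52×42 = 547.4 + 2088.51 + 260 + 147.84 = 3043.75
Index = 3398.14 / 3043.75 × 100 = 111.6432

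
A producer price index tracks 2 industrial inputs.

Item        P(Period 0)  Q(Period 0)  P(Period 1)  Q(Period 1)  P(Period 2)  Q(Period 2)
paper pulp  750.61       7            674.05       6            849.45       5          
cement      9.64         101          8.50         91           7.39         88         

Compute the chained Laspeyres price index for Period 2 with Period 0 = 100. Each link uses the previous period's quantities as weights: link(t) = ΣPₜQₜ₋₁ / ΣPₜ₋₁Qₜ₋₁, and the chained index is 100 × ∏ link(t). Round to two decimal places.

107.23

Link Period 0→Period 1:
ΣP(Period 1)Q(Period 0) = 674.05×7 + 8.50×101 = 4718.35 + 858.5 = 5576.85
ΣP(Period 0)Q(Period 0) = 750.61×7 + 9.64×101 = 5254.27 + 973.64 = 6227.91
link = 5576.85/6227.91 = 0.895461
Link Period 1→Period 2:
ΣP(Period 2)Q(Period 1) = 849.45×6 + 7.39×91 = 5096.7 + 672.49 = 5769.19
ΣP(Period 1)Q(Period 1) = 674.05×6 + 8.50×91 = 4044.3 + 773.5 = 4817.8
link = 5769.19/4817.8 = 1.197474
Chained index = 100 × 0.895461 × 1.197474 = 107.2291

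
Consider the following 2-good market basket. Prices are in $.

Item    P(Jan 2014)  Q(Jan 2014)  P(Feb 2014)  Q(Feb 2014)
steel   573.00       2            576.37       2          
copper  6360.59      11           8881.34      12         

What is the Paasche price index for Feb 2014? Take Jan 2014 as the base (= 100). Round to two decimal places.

Paasche price index uses current-period quantities as weights.
ΣP(Feb 2014)·Q(Feb 2014) = 576.37×2 + 8881.34×12 = 1152.74 + 106576.08 = 107728.82
ΣP(Jan 2014)·Q(Feb 2014) = 573.00×2 + 6360.59×12 = 1146 + 76327.08 = 77473.08
Index = 107728.82 / 77473.08 × 100 = 139.0532

139.05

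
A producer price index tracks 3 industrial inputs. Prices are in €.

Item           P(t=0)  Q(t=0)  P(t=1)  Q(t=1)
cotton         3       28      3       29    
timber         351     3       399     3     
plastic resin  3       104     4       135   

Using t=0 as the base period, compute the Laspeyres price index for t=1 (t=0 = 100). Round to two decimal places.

117.12

Laspeyres price index uses base-period quantities as weights.
ΣP(t=1)·Q(t=0) = 3×28 + 399×3 + 4×104 = 84 + 1197 + 416 = 1697
ΣP(t=0)·Q(t=0) = 3×28 + 351×3 + 3×104 = 84 + 1053 + 312 = 1449
Index = 1697 / 1449 × 100 = 117.1153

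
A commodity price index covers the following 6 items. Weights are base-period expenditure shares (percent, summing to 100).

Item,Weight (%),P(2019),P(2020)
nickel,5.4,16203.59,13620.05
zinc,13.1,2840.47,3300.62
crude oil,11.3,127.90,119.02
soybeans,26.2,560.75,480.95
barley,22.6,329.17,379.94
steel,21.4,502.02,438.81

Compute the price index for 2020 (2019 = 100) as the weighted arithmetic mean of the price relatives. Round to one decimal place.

97.5

nickel: 5.4 × (13620.05/16203.59) = 5.4 × 0.840558 = 4.5390
zinc: 13.1 × (3300.62/2840.47) = 13.1 × 1.161998 = 15.2222
crude oil: 11.3 × (119.02/127.90) = 11.3 × 0.930571 = 10.5154
soybeans: 26.2 × (480.95/560.75) = 26.2 × 0.857691 = 22.4715
barley: 22.6 × (379.94/329.17) = 22.6 × 1.154236 = 26.0857
steel: 21.4 × (438.81/502.02) = 21.4 × 0.874089 = 18.7055
Index = Σ wᵢ·(p₁ᵢ/p₀ᵢ) = 4.5390 + 15.2222 + 10.5154 + 22.4715 + 26.0857 + 18.7055 = 97.5394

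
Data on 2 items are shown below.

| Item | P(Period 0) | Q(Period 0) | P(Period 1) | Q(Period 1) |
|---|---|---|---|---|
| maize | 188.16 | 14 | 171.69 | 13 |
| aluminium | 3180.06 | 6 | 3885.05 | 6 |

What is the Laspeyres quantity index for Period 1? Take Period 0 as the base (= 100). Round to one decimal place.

Laspeyres quantity index uses base-period prices as weights.
ΣP(Period 0)·Q(Period 1) = 188.16×13 + 3180.06×6 = 2446.08 + 19080.36 = 21526.44
ΣP(Period 0)·Q(Period 0) = 188.16×14 + 3180.06×6 = 2634.24 + 19080.36 = 21714.6
Index = 21526.44 / 21714.6 × 100 = 99.1335

99.1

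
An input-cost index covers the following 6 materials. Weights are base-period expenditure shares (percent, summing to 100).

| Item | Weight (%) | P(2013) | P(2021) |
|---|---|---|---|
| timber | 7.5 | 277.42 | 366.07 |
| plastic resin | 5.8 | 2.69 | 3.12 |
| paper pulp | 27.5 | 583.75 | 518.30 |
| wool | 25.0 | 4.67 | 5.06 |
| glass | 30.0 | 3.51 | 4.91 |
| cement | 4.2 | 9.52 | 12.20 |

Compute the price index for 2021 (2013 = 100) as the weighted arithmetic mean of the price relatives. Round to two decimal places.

115.48

timber: 7.5 × (366.07/277.42) = 7.5 × 1.319552 = 9.8966
plastic resin: 5.8 × (3.12/2.69) = 5.8 × 1.159851 = 6.7271
paper pulp: 27.5 × (518.30/583.75) = 27.5 × 0.887880 = 24.4167
wool: 25.0 × (5.06/4.67) = 25.0 × 1.083512 = 27.0878
glass: 30.0 × (4.91/3.51) = 30.0 × 1.398860 = 41.9658
cement: 4.2 × (12.20/9.52) = 4.2 × 1.281513 = 5.3824
Index = Σ wᵢ·(p₁ᵢ/p₀ᵢ) = 9.8966 + 6.7271 + 24.4167 + 27.0878 + 41.9658 + 5.3824 = 115.4764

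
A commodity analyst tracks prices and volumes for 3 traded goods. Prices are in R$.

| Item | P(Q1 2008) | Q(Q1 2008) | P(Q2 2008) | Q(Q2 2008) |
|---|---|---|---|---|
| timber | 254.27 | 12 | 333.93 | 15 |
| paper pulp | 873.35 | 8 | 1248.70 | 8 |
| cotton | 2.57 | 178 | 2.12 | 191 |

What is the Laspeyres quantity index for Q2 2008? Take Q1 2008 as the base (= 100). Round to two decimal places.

107.59

Laspeyres quantity index uses base-period prices as weights.
ΣP(Q1 2008)·Q(Q2 2008) = 254.27×15 + 873.35×8 + 2.57×191 = 3814.05 + 6986.8 + 490.87 = 11291.72
ΣP(Q1 2008)·Q(Q1 2008) = 254.27×12 + 873.35×8 + 2.57×178 = 3051.24 + 6986.8 + 457.46 = 10495.5
Index = 11291.72 / 10495.5 × 100 = 107.5863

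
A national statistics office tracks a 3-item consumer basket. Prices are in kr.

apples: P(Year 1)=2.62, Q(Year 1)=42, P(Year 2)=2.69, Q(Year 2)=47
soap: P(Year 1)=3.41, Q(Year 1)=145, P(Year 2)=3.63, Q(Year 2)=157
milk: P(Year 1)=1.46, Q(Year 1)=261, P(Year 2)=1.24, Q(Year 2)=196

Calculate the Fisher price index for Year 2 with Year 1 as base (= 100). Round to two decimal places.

Laspeyres component (base-period weights):
ΣP(Year 2)Q(Year 1) = 2.69×42 + 3.63×145 + 1.24×261 = 112.98 + 526.35 + 323.64 = 962.97
ΣP(Year 1)Q(Year 1) = 2.62×42 + 3.41×145 + 1.46×261 = 110.04 + 494.45 + 381.06 = 985.55
L = 962.97 / 985.55 × 100 = 97.7089
Paasche component (current-period weights):
ΣP(Year 2)Q(Year 2) = 2.69×47 + 3.63×157 + 1.24×196 = 126.43 + 569.91 + 243.04 = 939.38
ΣP(Year 1)Q(Year 2) = 2.62×47 + 3.41×157 + 1.46×196 = 123.14 + 535.37 + 286.16 = 944.67
P = 939.38 / 944.67 × 100 = 99.4400
Fisher = √(L × P) = √(97.7089 × 99.4400) = 98.5707

98.57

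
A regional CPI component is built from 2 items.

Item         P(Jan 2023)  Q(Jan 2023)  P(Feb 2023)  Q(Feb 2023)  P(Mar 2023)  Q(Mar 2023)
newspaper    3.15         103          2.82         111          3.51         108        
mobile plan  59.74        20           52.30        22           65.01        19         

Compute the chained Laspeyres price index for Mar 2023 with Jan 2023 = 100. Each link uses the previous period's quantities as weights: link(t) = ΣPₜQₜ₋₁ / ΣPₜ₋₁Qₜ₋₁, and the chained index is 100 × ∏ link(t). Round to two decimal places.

Link Jan 2023→Feb 2023:
ΣP(Feb 2023)Q(Jan 2023) = 2.82×103 + 52.30×20 = 290.46 + 1046 = 1336.46
ΣP(Jan 2023)Q(Jan 2023) = 3.15×103 + 59.74×20 = 324.45 + 1194.8 = 1519.25
link = 1336.46/1519.25 = 0.879684
Link Feb 2023→Mar 2023:
ΣP(Mar 2023)Q(Feb 2023) = 3.51×111 + 65.01×22 = 389.61 + 1430.22 = 1819.83
ΣP(Feb 2023)Q(Feb 2023) = 2.82×111 + 52.30×22 = 313.02 + 1150.6 = 1463.62
link = 1819.83/1463.62 = 1.243376
Chained index = 100 × 0.879684 × 1.243376 = 109.3778

109.38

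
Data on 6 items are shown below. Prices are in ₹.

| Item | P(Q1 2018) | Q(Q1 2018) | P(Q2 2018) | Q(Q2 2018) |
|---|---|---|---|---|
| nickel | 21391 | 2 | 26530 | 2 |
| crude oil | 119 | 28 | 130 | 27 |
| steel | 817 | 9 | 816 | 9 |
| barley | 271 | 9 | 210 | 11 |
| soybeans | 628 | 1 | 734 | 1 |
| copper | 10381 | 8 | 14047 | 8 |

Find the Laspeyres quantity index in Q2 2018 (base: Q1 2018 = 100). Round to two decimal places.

100.30

Laspeyres quantity index uses base-period prices as weights.
ΣP(Q1 2018)·Q(Q2 2018) = 21391×2 + 119×27 + 817×9 + 271×11 + 628×1 + 10381×8 = 42782 + 3213 + 7353 + 2981 + 628 + 83048 = 140005
ΣP(Q1 2018)·Q(Q1 2018) = 21391×2 + 119×28 + 817×9 + 271×9 + 628×1 + 10381×8 = 42782 + 3332 + 7353 + 2439 + 628 + 83048 = 139582
Index = 140005 / 139582 × 100 = 100.3030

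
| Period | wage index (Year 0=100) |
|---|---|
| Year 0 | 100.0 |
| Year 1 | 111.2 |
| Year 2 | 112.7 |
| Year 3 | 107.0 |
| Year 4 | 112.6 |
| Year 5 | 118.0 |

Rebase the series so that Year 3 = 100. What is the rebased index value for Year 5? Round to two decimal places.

Rebased(Year 5) = 118.0 / 107.0 × 100 = 110.2804

110.28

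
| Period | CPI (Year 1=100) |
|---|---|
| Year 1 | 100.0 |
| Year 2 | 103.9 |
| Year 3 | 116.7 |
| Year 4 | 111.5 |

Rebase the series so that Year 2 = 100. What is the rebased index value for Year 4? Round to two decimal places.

107.31

Rebased(Year 4) = 111.5 / 103.9 × 100 = 107.3147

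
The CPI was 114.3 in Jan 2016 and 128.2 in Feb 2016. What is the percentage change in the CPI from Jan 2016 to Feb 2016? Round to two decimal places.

12.16%

Change = (128.2 − 114.3) / 114.3 × 100
       = 13.9 / 114.3 × 100 = 12.1610%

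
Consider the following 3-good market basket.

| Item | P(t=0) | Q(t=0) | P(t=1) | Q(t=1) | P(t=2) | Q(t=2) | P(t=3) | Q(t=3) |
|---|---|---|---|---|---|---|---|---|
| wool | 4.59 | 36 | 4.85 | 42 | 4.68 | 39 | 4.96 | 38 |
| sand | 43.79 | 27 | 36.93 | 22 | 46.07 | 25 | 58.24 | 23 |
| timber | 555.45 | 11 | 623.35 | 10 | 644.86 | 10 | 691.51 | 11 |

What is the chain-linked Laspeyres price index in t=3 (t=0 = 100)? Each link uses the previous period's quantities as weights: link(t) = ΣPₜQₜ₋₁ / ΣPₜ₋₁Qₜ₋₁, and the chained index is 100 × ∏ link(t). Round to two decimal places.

Link t=0→t=1:
ΣP(t=1)Q(t=0) = 4.85×36 + 36.93×27 + 623.35×11 = 174.6 + 997.11 + 6856.85 = 8028.56
ΣP(t=0)Q(t=0) = 4.59×36 + 43.79×27 + 555.45×11 = 165.24 + 1182.33 + 6109.95 = 7457.52
link = 8028.56/7457.52 = 1.076572
Link t=1→t=2:
ΣP(t=2)Q(t=1) = 4.68×42 + 46.07×22 + 644.86×10 = 196.56 + 1013.54 + 6448.6 = 7658.7
ΣP(t=1)Q(t=1) = 4.85×42 + 36.93×22 + 623.35×10 = 203.7 + 812.46 + 6233.5 = 7249.66
link = 7658.7/7249.66 = 1.056422
Link t=2→t=3:
ΣP(t=3)Q(t=2) = 4.96×39 + 58.24×25 + 691.51×10 = 193.44 + 1456 + 6915.1 = 8564.54
ΣP(t=2)Q(t=2) = 4.68×39 + 46.07×25 + 644.86×10 = 182.52 + 1151.75 + 6448.6 = 7782.87
link = 8564.54/7782.87 = 1.100435
Chained index = 100 × 1.076572 × 1.056422 × 1.100435 = 125.1541

125.15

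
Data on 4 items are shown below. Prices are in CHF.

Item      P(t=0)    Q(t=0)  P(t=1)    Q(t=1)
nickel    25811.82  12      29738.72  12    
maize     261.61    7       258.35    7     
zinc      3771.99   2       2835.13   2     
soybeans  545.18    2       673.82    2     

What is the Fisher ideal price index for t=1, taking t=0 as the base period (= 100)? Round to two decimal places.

Laspeyres component (base-period weights):
ΣP(t=1)Q(t=0) = 29738.72×12 + 258.35×7 + 2835.13×2 + 673.82×2 = 356864.64 + 1808.45 + 5670.26 + 1347.64 = 365690.99
ΣP(t=0)Q(t=0) = 25811.82×12 + 261.61×7 + 3771.99×2 + 545.18×2 = 309741.84 + 1831.27 + 7543.98 + 1090.36 = 320207.45
L = 365690.99 / 320207.45 × 100 = 114.2044
Paasche component (current-period weights):
ΣP(t=1)Q(t=1) = 29738.72×12 + 258.35×7 + 2835.13×2 + 673.82×2 = 356864.64 + 1808.45 + 5670.26 + 1347.64 = 365690.99
ΣP(t=0)Q(t=1) = 25811.82×12 + 261.61×7 + 3771.99×2 + 545.18×2 = 309741.84 + 1831.27 + 7543.98 + 1090.36 = 320207.45
P = 365690.99 / 320207.45 × 100 = 114.2044
Fisher = √(L × P) = √(114.2044 × 114.2044) = 114.2044

114.20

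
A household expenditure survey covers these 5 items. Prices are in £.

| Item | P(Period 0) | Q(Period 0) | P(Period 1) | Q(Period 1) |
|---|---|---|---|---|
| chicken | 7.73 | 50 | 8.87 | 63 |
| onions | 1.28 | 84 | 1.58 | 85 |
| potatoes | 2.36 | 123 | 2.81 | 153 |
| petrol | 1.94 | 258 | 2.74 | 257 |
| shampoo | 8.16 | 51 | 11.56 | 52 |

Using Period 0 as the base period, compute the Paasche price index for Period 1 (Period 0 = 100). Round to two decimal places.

Paasche price index uses current-period quantities as weights.
ΣP(Period 1)·Q(Period 1) = 8.87×63 + 1.58×85 + 2.81×153 + 2.74×257 + 11.56×52 = 558.81 + 134.3 + 429.93 + 704.18 + 601.12 = 2428.34
ΣP(Period 0)·Q(Period 1) = 7.73×63 + 1.28×85 + 2.36×153 + 1.94×257 + 8.16×52 = 486.99 + 108.8 + 361.08 + 498.58 + 424.32 = 1879.77
Index = 2428.34 / 1879.77 × 100 = 129.1828

129.18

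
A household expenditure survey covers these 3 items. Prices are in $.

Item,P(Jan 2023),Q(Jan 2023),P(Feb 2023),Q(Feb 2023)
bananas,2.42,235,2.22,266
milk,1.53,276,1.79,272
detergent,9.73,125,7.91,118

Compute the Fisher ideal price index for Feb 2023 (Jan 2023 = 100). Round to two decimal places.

90.94

Laspeyres component (base-period weights):
ΣP(Feb 2023)Q(Jan 2023) = 2.22×235 + 1.79×276 + 7.91×125 = 521.7 + 494.04 + 988.75 = 2004.49
ΣP(Jan 2023)Q(Jan 2023) = 2.42×235 + 1.53×276 + 9.73×125 = 568.7 + 422.28 + 1216.25 = 2207.23
L = 2004.49 / 2207.23 × 100 = 90.8147
Paasche component (current-period weights):
ΣP(Feb 2023)Q(Feb 2023) = 2.22×266 + 1.79×272 + 7.91×118 = 590.52 + 486.88 + 933.38 = 2010.78
ΣP(Jan 2023)Q(Feb 2023) = 2.42×266 + 1.53×272 + 9.73×118 = 643.72 + 416.16 + 1148.14 = 2208.02
P = 2010.78 / 2208.02 × 100 = 91.0671
Fisher = √(L × P) = √(90.8147 × 91.0671) = 90.9408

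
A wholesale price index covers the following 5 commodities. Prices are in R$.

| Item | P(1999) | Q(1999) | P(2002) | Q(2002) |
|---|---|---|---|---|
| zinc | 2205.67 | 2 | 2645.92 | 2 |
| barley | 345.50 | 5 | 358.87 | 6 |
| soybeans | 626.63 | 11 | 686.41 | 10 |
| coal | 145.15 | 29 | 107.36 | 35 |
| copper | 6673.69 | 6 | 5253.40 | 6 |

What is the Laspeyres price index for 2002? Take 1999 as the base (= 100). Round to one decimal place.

Laspeyres price index uses base-period quantities as weights.
ΣP(2002)·Q(1999) = 2645.92×2 + 358.87×5 + 686.41×11 + 107.36×29 + 5253.40×6 = 5291.84 + 1794.35 + 7550.51 + 3113.44 + 31520.4 = 49270.54
ΣP(1999)·Q(1999) = 2205.67×2 + 345.50×5 + 626.63×11 + 145.15×29 + 6673.69×6 = 4411.34 + 1727.5 + 6892.93 + 4209.35 + 40042.14 = 57283.26
Index = 49270.54 / 57283.26 × 100 = 86.0121

86.0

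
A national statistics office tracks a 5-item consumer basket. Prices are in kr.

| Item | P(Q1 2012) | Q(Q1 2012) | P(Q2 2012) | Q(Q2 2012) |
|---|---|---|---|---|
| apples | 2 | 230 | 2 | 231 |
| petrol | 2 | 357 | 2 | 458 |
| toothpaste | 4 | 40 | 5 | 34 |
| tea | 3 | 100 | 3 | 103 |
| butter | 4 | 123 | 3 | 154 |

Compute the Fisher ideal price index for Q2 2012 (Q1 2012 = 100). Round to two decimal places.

Laspeyres component (base-period weights):
ΣP(Q2 2012)Q(Q1 2012) = 2×230 + 2×357 + 5×40 + 3×100 + 3×123 = 460 + 714 + 200 + 300 + 369 = 2043
ΣP(Q1 2012)Q(Q1 2012) = 2×230 + 2×357 + 4×40 + 3×100 + 4×123 = 460 + 714 + 160 + 300 + 492 = 2126
L = 2043 / 2126 × 100 = 96.0960
Paasche component (current-period weights):
ΣP(Q2 2012)Q(Q2 2012) = 2×231 + 2×458 + 5×34 + 3×103 + 3×154 = 462 + 916 + 170 + 309 + 462 = 2319
ΣP(Q1 2012)Q(Q2 2012) = 2×231 + 2×458 + 4×34 + 3×103 + 4×154 = 462 + 916 + 136 + 309 + 616 = 2439
P = 2319 / 2439 × 100 = 95.0800
Fisher = √(L × P) = √(96.0960 × 95.0800) = 95.5866

95.59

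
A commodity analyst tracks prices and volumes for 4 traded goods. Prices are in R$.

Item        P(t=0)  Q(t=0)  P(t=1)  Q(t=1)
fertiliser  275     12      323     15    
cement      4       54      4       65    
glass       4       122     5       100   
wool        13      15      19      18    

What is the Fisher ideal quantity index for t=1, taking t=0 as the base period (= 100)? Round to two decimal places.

Laspeyres component (base-period weights):
ΣP(t=0)Q(t=1) = 275×15 + 4×65 + 4×100 + 13×18 = 4125 + 260 + 400 + 234 = 5019
ΣP(t=0)Q(t=0) = 275×12 + 4×54 + 4×122 + 13×15 = 3300 + 216 + 488 + 195 = 4199
L = 5019 / 4199 × 100 = 119.5285
Paasche component (current-period weights):
ΣP(t=1)Q(t=1) = 323×15 + 4×65 + 5×100 + 19×18 = 4845 + 260 + 500 + 342 = 5947
ΣP(t=1)Q(t=0) = 323×12 + 4×54 + 5×122 + 19×15 = 3876 + 216 + 610 + 285 = 4987
P = 5947 / 4987 × 100 = 119.2501
Fisher = √(L × P) = √(119.5285 × 119.2501) = 119.3892

119.39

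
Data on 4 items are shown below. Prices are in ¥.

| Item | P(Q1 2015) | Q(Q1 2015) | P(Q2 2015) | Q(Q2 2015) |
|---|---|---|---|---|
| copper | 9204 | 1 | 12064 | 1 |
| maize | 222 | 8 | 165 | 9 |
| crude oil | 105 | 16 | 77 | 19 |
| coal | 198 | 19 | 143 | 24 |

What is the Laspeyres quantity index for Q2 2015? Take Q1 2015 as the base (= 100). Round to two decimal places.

109.30

Laspeyres quantity index uses base-period prices as weights.
ΣP(Q1 2015)·Q(Q2 2015) = 9204×1 + 222×9 + 105×19 + 198×24 = 9204 + 1998 + 1995 + 4752 = 17949
ΣP(Q1 2015)·Q(Q1 2015) = 9204×1 + 222×8 + 105×16 + 198×19 = 9204 + 1776 + 1680 + 3762 = 16422
Index = 17949 / 16422 × 100 = 109.2985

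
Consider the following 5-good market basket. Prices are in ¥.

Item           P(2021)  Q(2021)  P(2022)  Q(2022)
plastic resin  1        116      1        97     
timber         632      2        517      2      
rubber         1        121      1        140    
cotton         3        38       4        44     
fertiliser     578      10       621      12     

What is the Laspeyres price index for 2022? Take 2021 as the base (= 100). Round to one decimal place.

Laspeyres price index uses base-period quantities as weights.
ΣP(2022)·Q(2021) = 1×116 + 517×2 + 1×121 + 4×38 + 621×10 = 116 + 1034 + 121 + 152 + 6210 = 7633
ΣP(2021)·Q(2021) = 1×116 + 632×2 + 1×121 + 3×38 + 578×10 = 116 + 1264 + 121 + 114 + 5780 = 7395
Index = 7633 / 7395 × 100 = 103.2184

103.2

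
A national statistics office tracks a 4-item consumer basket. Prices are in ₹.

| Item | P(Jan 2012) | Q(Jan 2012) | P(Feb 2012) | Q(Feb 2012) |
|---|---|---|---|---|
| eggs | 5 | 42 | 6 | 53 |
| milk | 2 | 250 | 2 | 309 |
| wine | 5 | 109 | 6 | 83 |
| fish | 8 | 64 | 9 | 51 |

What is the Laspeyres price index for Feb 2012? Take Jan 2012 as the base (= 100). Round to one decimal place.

112.2

Laspeyres price index uses base-period quantities as weights.
ΣP(Feb 2012)·Q(Jan 2012) = 6×42 + 2×250 + 6×109 + 9×64 = 252 + 500 + 654 + 576 = 1982
ΣP(Jan 2012)·Q(Jan 2012) = 5×42 + 2×250 + 5×109 + 8×64 = 210 + 500 + 545 + 512 = 1767
Index = 1982 / 1767 × 100 = 112.1675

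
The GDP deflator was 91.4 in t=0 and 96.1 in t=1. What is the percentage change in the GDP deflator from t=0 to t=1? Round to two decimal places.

Change = (96.1 − 91.4) / 91.4 × 100
       = 4.7 / 91.4 × 100 = 5.1422%

5.14%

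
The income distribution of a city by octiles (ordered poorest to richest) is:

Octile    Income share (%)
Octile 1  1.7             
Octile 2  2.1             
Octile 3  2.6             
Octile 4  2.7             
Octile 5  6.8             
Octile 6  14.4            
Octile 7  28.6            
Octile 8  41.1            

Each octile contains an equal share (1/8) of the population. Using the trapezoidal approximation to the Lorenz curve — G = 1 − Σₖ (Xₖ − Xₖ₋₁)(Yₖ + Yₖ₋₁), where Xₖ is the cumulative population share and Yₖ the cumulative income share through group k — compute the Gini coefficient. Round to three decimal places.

0.560

Cumulative income shares Yₖ: 0.0170, 0.0380, 0.0640, 0.0910, 0.1590, 0.3030, 0.5890, 1.0000
Σ (Xₖ−Xₖ₋₁)(Yₖ+Yₖ₋₁) = (1/8)(0.0170+0.0000) + (1/8)(0.0380+0.0170) + (1/8)(0.0640+0.0380) + (1/8)(0.0910+0.0640) + (1/8)(0.1590+0.0910) + (1/8)(0.3030+0.1590) + (1/8)(0.5890+0.3030) + (1/8)(1.0000+0.5890)
  = 0.0021 + 0.0069 + 0.0128 + 0.0194 + 0.0312 + 0.0578 + 0.1115 + 0.1986 = 0.4403
G = 1 − 0.4403 = 0.5597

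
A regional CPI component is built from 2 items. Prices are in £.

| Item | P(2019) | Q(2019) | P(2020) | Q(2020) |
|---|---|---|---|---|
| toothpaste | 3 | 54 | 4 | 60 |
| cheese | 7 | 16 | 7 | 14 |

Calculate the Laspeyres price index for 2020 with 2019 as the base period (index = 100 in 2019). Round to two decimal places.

Laspeyres price index uses base-period quantities as weights.
ΣP(2020)·Q(2019) = 4×54 + 7×16 = 216 + 112 = 328
ΣP(2019)·Q(2019) = 3×54 + 7×16 = 162 + 112 = 274
Index = 328 / 274 × 100 = 119.7080

119.71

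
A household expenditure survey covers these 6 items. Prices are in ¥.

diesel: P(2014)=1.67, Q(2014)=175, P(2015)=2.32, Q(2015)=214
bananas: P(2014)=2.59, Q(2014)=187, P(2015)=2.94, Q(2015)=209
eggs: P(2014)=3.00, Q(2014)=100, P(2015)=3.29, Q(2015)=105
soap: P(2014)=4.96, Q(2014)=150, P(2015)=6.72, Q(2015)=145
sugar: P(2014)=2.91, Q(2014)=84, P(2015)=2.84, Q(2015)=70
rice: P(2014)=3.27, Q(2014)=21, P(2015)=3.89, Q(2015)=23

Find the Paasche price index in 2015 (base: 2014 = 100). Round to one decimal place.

Paasche price index uses current-period quantities as weights.
ΣP(2015)·Q(2015) = 2.32×214 + 2.94×209 + 3.29×105 + 6.72×145 + 2.84×70 + 3.89×23 = 496.48 + 614.46 + 345.45 + 974.4 + 198.8 + 89.47 = 2719.06
ΣP(2014)·Q(2015) = 1.67×214 + 2.59×209 + 3.00×105 + 4.96×145 + 2.91×70 + 3.27×23 = 357.38 + 541.31 + 315 + 719.2 + 203.7 + 75.21 = 2211.8
Index = 2719.06 / 2211.8 × 100 = 122.9343

122.9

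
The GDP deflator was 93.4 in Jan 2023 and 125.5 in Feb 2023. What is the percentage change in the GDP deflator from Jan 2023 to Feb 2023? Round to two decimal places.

Change = (125.5 − 93.4) / 93.4 × 100
       = 32.1 / 93.4 × 100 = 34.3683%

34.37%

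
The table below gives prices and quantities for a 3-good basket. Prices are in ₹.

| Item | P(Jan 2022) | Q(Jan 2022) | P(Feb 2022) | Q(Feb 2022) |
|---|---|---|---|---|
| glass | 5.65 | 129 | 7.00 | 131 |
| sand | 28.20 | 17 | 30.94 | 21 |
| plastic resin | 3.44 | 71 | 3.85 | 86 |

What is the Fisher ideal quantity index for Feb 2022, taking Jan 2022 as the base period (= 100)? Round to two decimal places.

Laspeyres component (base-period weights):
ΣP(Jan 2022)Q(Feb 2022) = 5.65×131 + 28.20×21 + 3.44×86 = 740.15 + 592.2 + 295.84 = 1628.19
ΣP(Jan 2022)Q(Jan 2022) = 5.65×129 + 28.20×17 + 3.44×71 = 728.85 + 479.4 + 244.24 = 1452.49
L = 1628.19 / 1452.49 × 100 = 112.0965
Paasche component (current-period weights):
ΣP(Feb 2022)Q(Feb 2022) = 7.00×131 + 30.94×21 + 3.85×86 = 917 + 649.74 + 331.1 = 1897.84
ΣP(Feb 2022)Q(Jan 2022) = 7.00×129 + 30.94×17 + 3.85×71 = 903 + 525.98 + 273.35 = 1702.33
P = 1897.84 / 1702.33 × 100 = 111.4848
Fisher = √(L × P) = √(112.0965 × 111.4848) = 111.7902

111.79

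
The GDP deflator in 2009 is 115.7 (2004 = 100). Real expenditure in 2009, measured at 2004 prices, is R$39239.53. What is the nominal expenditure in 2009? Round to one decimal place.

Nominal = Real × (Index/100) = 39239.53 × (115.7/100)
        = 39239.53 × 1.157 = 45400.1362

45400.1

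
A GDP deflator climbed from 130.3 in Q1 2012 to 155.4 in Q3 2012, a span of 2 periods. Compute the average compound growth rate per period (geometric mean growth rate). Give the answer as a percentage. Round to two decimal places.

9.21%

Growth factor = (155.4/130.3)^(1/2) = (1.192632)^(1/2) = 1.092077
Growth rate = 1.092077 − 1 = 0.092077 = 9.2077%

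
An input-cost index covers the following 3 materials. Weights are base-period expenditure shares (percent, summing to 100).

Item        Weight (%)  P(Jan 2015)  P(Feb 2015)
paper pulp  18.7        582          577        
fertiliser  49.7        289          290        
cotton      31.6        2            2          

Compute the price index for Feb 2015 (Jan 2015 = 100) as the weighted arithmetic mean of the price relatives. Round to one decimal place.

paper pulp: 18.7 × (577/582) = 18.7 × 0.991409 = 18.5393
fertiliser: 49.7 × (290/289) = 49.7 × 1.003460 = 49.8720
cotton: 31.6 × (2/2) = 31.6 × 1.000000 = 31.6000
Index = Σ wᵢ·(p₁ᵢ/p₀ᵢ) = 18.5393 + 49.8720 + 31.6000 = 100.0113

100.0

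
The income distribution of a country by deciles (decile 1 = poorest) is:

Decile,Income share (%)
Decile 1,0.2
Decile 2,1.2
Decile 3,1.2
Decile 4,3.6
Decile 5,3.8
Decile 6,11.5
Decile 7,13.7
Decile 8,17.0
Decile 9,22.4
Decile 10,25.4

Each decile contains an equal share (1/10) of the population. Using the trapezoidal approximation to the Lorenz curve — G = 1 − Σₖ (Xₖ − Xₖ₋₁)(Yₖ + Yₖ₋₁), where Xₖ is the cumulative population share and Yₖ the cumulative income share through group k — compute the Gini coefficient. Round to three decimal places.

0.492

Cumulative income shares Yₖ: 0.0020, 0.0140, 0.0260, 0.0620, 0.1000, 0.2150, 0.3520, 0.5220, 0.7460, 1.0000
Σ (Xₖ−Xₖ₋₁)(Yₖ+Yₖ₋₁) = (1/10)(0.0020+0.0000) + (1/10)(0.0140+0.0020) + (1/10)(0.0260+0.0140) + (1/10)(0.0620+0.0260) + (1/10)(0.1000+0.0620) + (1/10)(0.2150+0.1000) + (1/10)(0.3520+0.2150) + (1/10)(0.5220+0.3520) + (1/10)(0.7460+0.5220) + (1/10)(1.0000+0.7460)
  = 0.0002 + 0.0016 + 0.0040 + 0.0088 + 0.0162 + 0.0315 + 0.0567 + 0.0874 + 0.1268 + 0.1746 = 0.5078
G = 1 − 0.5078 = 0.4922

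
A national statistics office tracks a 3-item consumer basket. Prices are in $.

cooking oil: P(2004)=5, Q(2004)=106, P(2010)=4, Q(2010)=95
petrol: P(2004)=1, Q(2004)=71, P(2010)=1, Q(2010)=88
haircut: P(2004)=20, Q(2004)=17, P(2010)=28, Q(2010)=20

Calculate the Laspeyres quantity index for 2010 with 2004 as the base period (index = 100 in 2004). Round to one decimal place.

Laspeyres quantity index uses base-period prices as weights.
ΣP(2004)·Q(2010) = 5×95 + 1×88 + 20×20 = 475 + 88 + 400 = 963
ΣP(2004)·Q(2004) = 5×106 + 1×71 + 20×17 = 530 + 71 + 340 = 941
Index = 963 / 941 × 100 = 102.3379

102.3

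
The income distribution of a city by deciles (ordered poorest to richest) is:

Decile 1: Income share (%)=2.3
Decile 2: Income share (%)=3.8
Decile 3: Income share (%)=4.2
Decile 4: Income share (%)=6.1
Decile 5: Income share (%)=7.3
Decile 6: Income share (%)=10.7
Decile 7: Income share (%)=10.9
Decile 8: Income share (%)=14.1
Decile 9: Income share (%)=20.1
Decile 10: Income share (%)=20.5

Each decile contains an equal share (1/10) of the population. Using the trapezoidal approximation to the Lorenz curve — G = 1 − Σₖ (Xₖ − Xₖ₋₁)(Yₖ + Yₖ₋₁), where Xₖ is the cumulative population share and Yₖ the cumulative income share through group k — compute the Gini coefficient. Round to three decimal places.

0.345

Cumulative income shares Yₖ: 0.0230, 0.0610, 0.1030, 0.1640, 0.2370, 0.3440, 0.4530, 0.5940, 0.7950, 1.0000
Σ (Xₖ−Xₖ₋₁)(Yₖ+Yₖ₋₁) = (1/10)(0.0230+0.0000) + (1/10)(0.0610+0.0230) + (1/10)(0.1030+0.0610) + (1/10)(0.1640+0.1030) + (1/10)(0.2370+0.1640) + (1/10)(0.3440+0.2370) + (1/10)(0.4530+0.3440) + (1/10)(0.5940+0.4530) + (1/10)(0.7950+0.5940) + (1/10)(1.0000+0.7950)
  = 0.0023 + 0.0084 + 0.0164 + 0.0267 + 0.0401 + 0.0581 + 0.0797 + 0.1047 + 0.1389 + 0.1795 = 0.6548
G = 1 − 0.6548 = 0.3452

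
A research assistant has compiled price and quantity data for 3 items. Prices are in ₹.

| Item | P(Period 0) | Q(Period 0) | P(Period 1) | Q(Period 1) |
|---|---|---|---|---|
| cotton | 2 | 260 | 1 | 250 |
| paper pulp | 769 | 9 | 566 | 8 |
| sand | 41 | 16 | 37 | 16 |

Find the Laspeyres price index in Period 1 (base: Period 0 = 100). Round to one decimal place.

73.4

Laspeyres price index uses base-period quantities as weights.
ΣP(Period 1)·Q(Period 0) = 1×260 + 566×9 + 37×16 = 260 + 5094 + 592 = 5946
ΣP(Period 0)·Q(Period 0) = 2×260 + 769×9 + 41×16 = 520 + 6921 + 656 = 8097
Index = 5946 / 8097 × 100 = 73.4346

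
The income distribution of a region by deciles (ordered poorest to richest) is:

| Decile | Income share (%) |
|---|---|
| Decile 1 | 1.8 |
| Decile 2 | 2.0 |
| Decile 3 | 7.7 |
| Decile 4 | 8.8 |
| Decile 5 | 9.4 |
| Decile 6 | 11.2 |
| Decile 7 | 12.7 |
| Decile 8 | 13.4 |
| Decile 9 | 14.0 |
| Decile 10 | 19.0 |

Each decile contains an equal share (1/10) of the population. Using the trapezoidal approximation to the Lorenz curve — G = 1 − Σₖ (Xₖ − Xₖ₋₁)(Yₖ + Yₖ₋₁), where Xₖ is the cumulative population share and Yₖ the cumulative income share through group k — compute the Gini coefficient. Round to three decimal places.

0.281

Cumulative income shares Yₖ: 0.0180, 0.0380, 0.1150, 0.2030, 0.2970, 0.4090, 0.5360, 0.6700, 0.8100, 1.0000
Σ (Xₖ−Xₖ₋₁)(Yₖ+Yₖ₋₁) = (1/10)(0.0180+0.0000) + (1/10)(0.0380+0.0180) + (1/10)(0.1150+0.0380) + (1/10)(0.2030+0.1150) + (1/10)(0.2970+0.2030) + (1/10)(0.4090+0.2970) + (1/10)(0.5360+0.4090) + (1/10)(0.6700+0.5360) + (1/10)(0.8100+0.6700) + (1/10)(1.0000+0.8100)
  = 0.0018 + 0.0056 + 0.0153 + 0.0318 + 0.0500 + 0.0706 + 0.0945 + 0.1206 + 0.1480 + 0.1810 = 0.7192
G = 1 − 0.7192 = 0.2808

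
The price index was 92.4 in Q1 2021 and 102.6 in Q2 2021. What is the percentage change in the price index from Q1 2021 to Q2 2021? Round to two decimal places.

Change = (102.6 − 92.4) / 92.4 × 100
       = 10.2 / 92.4 × 100 = 11.0390%

11.04%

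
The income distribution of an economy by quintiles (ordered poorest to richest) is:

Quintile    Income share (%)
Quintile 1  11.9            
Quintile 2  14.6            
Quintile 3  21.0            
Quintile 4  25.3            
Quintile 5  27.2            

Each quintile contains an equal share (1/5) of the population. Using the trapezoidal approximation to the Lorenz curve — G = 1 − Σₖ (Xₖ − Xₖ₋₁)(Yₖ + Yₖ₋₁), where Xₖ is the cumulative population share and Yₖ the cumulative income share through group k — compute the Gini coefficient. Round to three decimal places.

Cumulative income shares Yₖ: 0.1190, 0.2650, 0.4750, 0.7280, 1.0000
Σ (Xₖ−Xₖ₋₁)(Yₖ+Yₖ₋₁) = (1/5)(0.1190+0.0000) + (1/5)(0.2650+0.1190) + (1/5)(0.4750+0.2650) + (1/5)(0.7280+0.4750) + (1/5)(1.0000+0.7280)
  = 0.0238 + 0.0768 + 0.1480 + 0.2406 + 0.3456 = 0.8348
G = 1 − 0.8348 = 0.1652

0.165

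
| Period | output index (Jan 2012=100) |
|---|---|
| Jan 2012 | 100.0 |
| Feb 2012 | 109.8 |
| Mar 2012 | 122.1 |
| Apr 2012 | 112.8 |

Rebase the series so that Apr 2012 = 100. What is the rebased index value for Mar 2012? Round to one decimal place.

Rebased(Mar 2012) = 122.1 / 112.8 × 100 = 108.2447

108.2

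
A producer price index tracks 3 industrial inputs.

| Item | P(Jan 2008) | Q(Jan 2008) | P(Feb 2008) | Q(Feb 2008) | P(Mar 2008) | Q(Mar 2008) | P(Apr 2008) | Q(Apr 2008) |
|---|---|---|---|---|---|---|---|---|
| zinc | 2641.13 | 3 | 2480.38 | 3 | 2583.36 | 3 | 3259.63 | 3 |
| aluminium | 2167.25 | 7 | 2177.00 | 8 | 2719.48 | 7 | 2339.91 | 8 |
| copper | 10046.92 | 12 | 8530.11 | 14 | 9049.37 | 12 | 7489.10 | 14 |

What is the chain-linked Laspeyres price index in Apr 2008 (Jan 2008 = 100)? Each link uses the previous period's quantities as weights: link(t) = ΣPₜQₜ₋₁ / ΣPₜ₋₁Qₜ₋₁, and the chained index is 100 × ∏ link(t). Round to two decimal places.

Link Jan 2008→Feb 2008:
ΣP(Feb 2008)Q(Jan 2008) = 2480.38×3 + 2177.00×7 + 8530.11×12 = 7441.14 + 15239 + 102361.32 = 125041.46
ΣP(Jan 2008)Q(Jan 2008) = 2641.13×3 + 2167.25×7 + 10046.92×12 = 7923.39 + 15170.75 + 120563.04 = 143657.18
link = 125041.46/143657.18 = 0.870416
Link Feb 2008→Mar 2008:
ΣP(Mar 2008)Q(Feb 2008) = 2583.36×3 + 2719.48×8 + 9049.37×14 = 7750.08 + 21755.84 + 126691.18 = 156197.1
ΣP(Feb 2008)Q(Feb 2008) = 2480.38×3 + 2177.00×8 + 8530.11×14 = 7441.14 + 17416 + 119421.54 = 144278.68
link = 156197.1/144278.68 = 1.082607
Link Mar 2008→Apr 2008:
ΣP(Apr 2008)Q(Mar 2008) = 3259.63×3 + 2339.91×7 + 7489.10×12 = 9778.89 + 16379.37 + 89869.2 = 116027.46
ΣP(Mar 2008)Q(Mar 2008) = 2583.36×3 + 2719.48×7 + 9049.37×12 = 7750.08 + 19036.36 + 108592.44 = 135378.88
link = 116027.46/135378.88 = 0.857057
Chained index = 100 × 0.870416 × 1.082607 × 0.857057 = 80.7621

80.76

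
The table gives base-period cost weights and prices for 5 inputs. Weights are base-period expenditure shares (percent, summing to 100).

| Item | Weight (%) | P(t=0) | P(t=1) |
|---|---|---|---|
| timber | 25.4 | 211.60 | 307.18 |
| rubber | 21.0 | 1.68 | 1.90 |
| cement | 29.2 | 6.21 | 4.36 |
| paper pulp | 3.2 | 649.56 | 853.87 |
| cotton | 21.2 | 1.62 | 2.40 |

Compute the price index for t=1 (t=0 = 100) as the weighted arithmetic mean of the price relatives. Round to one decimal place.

116.7

timber: 25.4 × (307.18/211.60) = 25.4 × 1.451701 = 36.8732
rubber: 21.0 × (1.90/1.68) = 21.0 × 1.130952 = 23.7500
cement: 29.2 × (4.36/6.21) = 29.2 × 0.702093 = 20.5011
paper pulp: 3.2 × (853.87/649.56) = 3.2 × 1.314536 = 4.2065
cotton: 21.2 × (2.40/1.62) = 21.2 × 1.481481 = 31.4074
Index = Σ wᵢ·(p₁ᵢ/p₀ᵢ) = 36.8732 + 23.7500 + 20.5011 + 4.2065 + 31.4074 = 116.7383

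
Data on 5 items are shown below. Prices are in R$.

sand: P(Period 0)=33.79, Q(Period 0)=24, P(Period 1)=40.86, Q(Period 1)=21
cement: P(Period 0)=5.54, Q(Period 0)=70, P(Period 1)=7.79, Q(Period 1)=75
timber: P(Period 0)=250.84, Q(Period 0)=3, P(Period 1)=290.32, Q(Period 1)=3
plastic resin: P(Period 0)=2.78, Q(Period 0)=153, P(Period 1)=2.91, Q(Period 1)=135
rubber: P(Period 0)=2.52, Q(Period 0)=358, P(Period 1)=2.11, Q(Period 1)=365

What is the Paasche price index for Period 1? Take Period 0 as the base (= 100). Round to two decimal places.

109.57

Paasche price index uses current-period quantities as weights.
ΣP(Period 1)·Q(Period 1) = 40.86×21 + 7.79×75 + 290.32×3 + 2.91×135 + 2.11×365 = 858.06 + 584.25 + 870.96 + 392.85 + 770.15 = 3476.27
ΣP(Period 0)·Q(Period 1) = 33.79×21 + 5.54×75 + 250.84×3 + 2.78×135 + 2.52×365 = 709.59 + 415.5 + 752.52 + 375.3 + 919.8 = 3172.71
Index = 3476.27 / 3172.71 × 100 = 109.5678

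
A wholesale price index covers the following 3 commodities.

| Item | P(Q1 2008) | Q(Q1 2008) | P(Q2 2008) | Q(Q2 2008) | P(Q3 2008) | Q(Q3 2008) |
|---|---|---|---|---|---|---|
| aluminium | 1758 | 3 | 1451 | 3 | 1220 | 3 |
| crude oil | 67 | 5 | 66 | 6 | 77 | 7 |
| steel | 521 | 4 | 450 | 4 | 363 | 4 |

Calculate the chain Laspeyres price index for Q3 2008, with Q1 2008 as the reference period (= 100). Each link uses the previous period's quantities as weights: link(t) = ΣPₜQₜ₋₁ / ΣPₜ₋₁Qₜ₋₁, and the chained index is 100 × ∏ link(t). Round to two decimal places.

71.73

Link Q1 2008→Q2 2008:
ΣP(Q2 2008)Q(Q1 2008) = 1451×3 + 66×5 + 450×4 = 4353 + 330 + 1800 = 6483
ΣP(Q1 2008)Q(Q1 2008) = 1758×3 + 67×5 + 521×4 = 5274 + 335 + 2084 = 7693
link = 6483/7693 = 0.842714
Link Q2 2008→Q3 2008:
ΣP(Q3 2008)Q(Q2 2008) = 1220×3 + 77×6 + 363×4 = 3660 + 462 + 1452 = 5574
ΣP(Q2 2008)Q(Q2 2008) = 1451×3 + 66×6 + 450×4 = 4353 + 396 + 1800 = 6549
link = 5574/6549 = 0.851122
Chained index = 100 × 0.842714 × 0.851122 = 71.7253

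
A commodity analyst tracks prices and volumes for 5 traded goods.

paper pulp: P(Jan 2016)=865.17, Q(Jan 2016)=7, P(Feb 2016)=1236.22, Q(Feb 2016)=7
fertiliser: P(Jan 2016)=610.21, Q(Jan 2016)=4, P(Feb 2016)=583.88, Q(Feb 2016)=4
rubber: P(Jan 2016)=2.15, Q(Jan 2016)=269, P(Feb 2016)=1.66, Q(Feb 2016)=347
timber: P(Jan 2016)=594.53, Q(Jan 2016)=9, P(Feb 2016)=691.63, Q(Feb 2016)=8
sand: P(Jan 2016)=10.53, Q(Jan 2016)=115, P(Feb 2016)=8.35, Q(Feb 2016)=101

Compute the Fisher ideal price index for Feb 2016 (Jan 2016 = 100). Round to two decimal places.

119.09

Laspeyres component (base-period weights):
ΣP(Feb 2016)Q(Jan 2016) = 1236.22×7 + 583.88×4 + 1.66×269 + 691.63×9 + 8.35×115 = 8653.54 + 2335.52 + 446.54 + 6224.67 + 960.25 = 18620.52
ΣP(Jan 2016)Q(Jan 2016) = 865.17×7 + 610.21×4 + 2.15×269 + 594.53×9 + 10.53×115 = 6056.19 + 2440.84 + 578.35 + 5350.77 + 1210.95 = 15637.1
L = 18620.52 / 15637.1 × 100 = 119.0791
Paasche component (current-period weights):
ΣP(Feb 2016)Q(Feb 2016) = 1236.22×7 + 583.88×4 + 1.66×347 + 691.63×8 + 8.35×101 = 8653.54 + 2335.52 + 576.02 + 5533.04 + 843.35 = 17941.47
ΣP(Jan 2016)Q(Feb 2016) = 865.17×7 + 610.21×4 + 2.15×347 + 594.53×8 + 10.53×101 = 6056.19 + 2440.84 + 746.05 + 4756.24 + 1063.53 = 15062.85
P = 17941.47 / 15062.85 × 100 = 119.1107
Fisher = √(L × P) = √(119.0791 × 119.1107) = 119.0949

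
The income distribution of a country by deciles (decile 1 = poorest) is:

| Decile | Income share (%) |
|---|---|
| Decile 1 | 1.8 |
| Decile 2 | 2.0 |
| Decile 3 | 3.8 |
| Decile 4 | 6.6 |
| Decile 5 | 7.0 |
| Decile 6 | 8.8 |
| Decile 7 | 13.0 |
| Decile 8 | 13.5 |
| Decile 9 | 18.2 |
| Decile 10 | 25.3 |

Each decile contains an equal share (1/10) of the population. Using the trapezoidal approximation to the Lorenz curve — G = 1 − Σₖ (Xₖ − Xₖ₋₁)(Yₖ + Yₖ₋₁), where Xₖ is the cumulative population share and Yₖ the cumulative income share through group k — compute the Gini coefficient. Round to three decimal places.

Cumulative income shares Yₖ: 0.0180, 0.0380, 0.0760, 0.1420, 0.2120, 0.3000, 0.4300, 0.5650, 0.7470, 1.0000
Σ (Xₖ−Xₖ₋₁)(Yₖ+Yₖ₋₁) = (1/10)(0.0180+0.0000) + (1/10)(0.0380+0.0180) + (1/10)(0.0760+0.0380) + (1/10)(0.1420+0.0760) + (1/10)(0.2120+0.1420) + (1/10)(0.3000+0.2120) + (1/10)(0.4300+0.3000) + (1/10)(0.5650+0.4300) + (1/10)(0.7470+0.5650) + (1/10)(1.0000+0.7470)
  = 0.0018 + 0.0056 + 0.0114 + 0.0218 + 0.0354 + 0.0512 + 0.0730 + 0.0995 + 0.1312 + 0.1747 = 0.6056
G = 1 − 0.6056 = 0.3944

0.394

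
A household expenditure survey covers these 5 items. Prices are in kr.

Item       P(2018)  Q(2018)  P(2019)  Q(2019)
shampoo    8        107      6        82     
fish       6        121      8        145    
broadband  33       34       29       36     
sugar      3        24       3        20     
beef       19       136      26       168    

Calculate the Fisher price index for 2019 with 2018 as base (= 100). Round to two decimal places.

Laspeyres component (base-period weights):
ΣP(2019)Q(2018) = 6×107 + 8×121 + 29×34 + 3×24 + 26×136 = 642 + 968 + 986 + 72 + 3536 = 6204
ΣP(2018)Q(2018) = 8×107 + 6×121 + 33×34 + 3×24 + 19×136 = 856 + 726 + 1122 + 72 + 2584 = 5360
L = 6204 / 5360 × 100 = 115.7463
Paasche component (current-period weights):
ΣP(2019)Q(2019) = 6×82 + 8×145 + 29×36 + 3×20 + 26×168 = 492 + 1160 + 1044 + 60 + 4368 = 7124
ΣP(2018)Q(2019) = 8×82 + 6×145 + 33×36 + 3×20 + 19×168 = 656 + 870 + 1188 + 60 + 3192 = 5966
P = 7124 / 5966 × 100 = 119.4100
Fisher = √(L × P) = √(115.7463 × 119.4100) = 117.5639

117.56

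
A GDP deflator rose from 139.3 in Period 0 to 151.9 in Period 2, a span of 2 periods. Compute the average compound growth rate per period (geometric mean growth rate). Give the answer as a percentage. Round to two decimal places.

Growth factor = (151.9/139.3)^(1/2) = (1.090452)^(1/2) = 1.044247
Growth rate = 1.044247 − 1 = 0.044247 = 4.4247%

4.42%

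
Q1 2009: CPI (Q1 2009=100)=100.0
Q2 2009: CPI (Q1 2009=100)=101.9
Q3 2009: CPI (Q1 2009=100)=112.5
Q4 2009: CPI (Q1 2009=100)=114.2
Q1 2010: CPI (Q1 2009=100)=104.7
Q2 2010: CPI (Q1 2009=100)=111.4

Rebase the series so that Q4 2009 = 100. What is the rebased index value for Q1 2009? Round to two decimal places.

Rebased(Q1 2009) = 100.0 / 114.2 × 100 = 87.5657

87.57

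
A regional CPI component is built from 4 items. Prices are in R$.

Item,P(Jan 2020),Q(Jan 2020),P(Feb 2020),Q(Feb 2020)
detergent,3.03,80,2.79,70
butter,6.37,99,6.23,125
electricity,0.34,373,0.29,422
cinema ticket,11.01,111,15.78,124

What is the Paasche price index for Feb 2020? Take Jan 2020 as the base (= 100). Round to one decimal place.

Paasche price index uses current-period quantities as weights.
ΣP(Feb 2020)·Q(Feb 2020) = 2.79×70 + 6.23×125 + 0.29×422 + 15.78×124 = 195.3 + 778.75 + 122.38 + 1956.72 = 3053.15
ΣP(Jan 2020)·Q(Feb 2020) = 3.03×70 + 6.37×125 + 0.34×422 + 11.01×124 = 212.1 + 796.25 + 143.48 + 1365.24 = 2517.07
Index = 3053.15 / 2517.07 × 100 = 121.2978

121.3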